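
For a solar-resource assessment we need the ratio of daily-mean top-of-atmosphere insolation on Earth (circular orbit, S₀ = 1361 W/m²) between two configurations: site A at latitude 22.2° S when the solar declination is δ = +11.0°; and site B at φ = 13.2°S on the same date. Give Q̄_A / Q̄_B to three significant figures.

— Configuration A (φ=-22.2°):
cos H₀ = −tan(-22.2°) tan(+11.000°) = 0.0793, H₀ = 1.4914 rad.
Bracket: H₀ sin φ sin δ + cos φ cos δ sin H₀ = 1.4914×-0.37784×0.19081 + 0.92587×0.98163×0.99685 = -0.107523 + 0.905999 = 0.798476.
Q̄ = (S₀/π) × [bracket] = (1361/π) × 0.798476 = 345.92 W/m².
— Configuration B (φ=-13.2°):
cos H₀ = −tan(-13.2°) tan(+11.000°) = 0.0456, H₀ = 1.5252 rad.
Bracket: H₀ sin φ sin δ + cos φ cos δ sin H₀ = 1.5252×-0.22835×0.19081 + 0.97358×0.98163×0.99896 = -0.066455 + 0.954701 = 0.888246.
Q̄ = (S₀/π) × [bracket] = (1361/π) × 0.888246 = 384.81 W/m².
Ratio Q̄_A / Q̄_B = 345.92 / 384.81 = 0.8989.

Q̄_A / Q̄_B ≈ 0.899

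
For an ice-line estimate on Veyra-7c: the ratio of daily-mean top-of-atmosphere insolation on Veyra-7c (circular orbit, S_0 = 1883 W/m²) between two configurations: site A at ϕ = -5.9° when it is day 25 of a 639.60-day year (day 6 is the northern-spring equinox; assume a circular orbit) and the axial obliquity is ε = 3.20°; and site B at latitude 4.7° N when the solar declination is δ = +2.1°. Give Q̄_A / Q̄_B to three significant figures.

Q̄_A / Q̄_B ≈ 0.992

— Configuration A (ϕ=-5.9°):
Solar longitude: L_s = 360° × (25 − 6)/639.60 = 10.694°.
sin δ = sin 3.20° × sin 10.694° = 0.01036, so δ = +0.594°.
cos h₀ = −tan(-5.9°) tan(+0.594°) = 0.0011, h₀ = 1.5697 rad.
Bracket: h₀ sin ϕ sin δ + cos ϕ cos δ sin h₀ = 1.5697×-0.10279×0.01036 + 0.99470×0.99995×1.00000 = -0.001672 + 0.994650 = 0.992978.
Q̄ = (S_0/π) × [bracket] = (1883/π) × 0.992978 = 595.17 W/m².
— Configuration B (ϕ=+4.7°):
cos h₀ = −tan(+4.7°) tan(+2.100°) = -0.0030, h₀ = 1.5738 rad.
Bracket: h₀ sin ϕ sin δ + cos ϕ cos δ sin h₀ = 1.5738×0.08194×0.03664 + 0.99664×0.99933×1.00000 = 0.004725 + 0.995972 = 1.000697.
Q̄ = (S_0/π) × [bracket] = (1883/π) × 1.000697 = 599.80 W/m².
Ratio Q̄_A / Q̄_B = 595.17 / 599.80 = 0.9923.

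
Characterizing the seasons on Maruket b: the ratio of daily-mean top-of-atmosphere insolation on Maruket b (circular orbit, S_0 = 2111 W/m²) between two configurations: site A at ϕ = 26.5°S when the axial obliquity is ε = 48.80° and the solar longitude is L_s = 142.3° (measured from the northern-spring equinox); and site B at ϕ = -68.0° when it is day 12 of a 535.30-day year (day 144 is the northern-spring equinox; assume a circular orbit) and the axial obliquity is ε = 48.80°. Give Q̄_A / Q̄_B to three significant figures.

— Configuration A (ϕ=-26.5°):
Solar declination: sin δ = sin ε · sin L_s = sin 48.80° × sin 142.3° = 0.46012, so δ = +27.395°.
cos h₀ = −tan(-26.5°) tan(+27.395°) = 0.2584, h₀ = 1.3094 rad.
Bracket: h₀ sin ϕ sin δ + cos ϕ cos δ sin h₀ = 1.3094×-0.44620×0.46012 + 0.89493×0.88786×0.96604 = -0.268827 + 0.767589 = 0.498762.
Q̄ = (S_0/π) × [bracket] = (2111/π) × 0.498762 = 335.14 W/m².
— Configuration B (ϕ=-68.0°):
Solar longitude: L_s = 360° × (12 − 144)/535.30 = -88.773°, i.e. -88.773° + 360° = 271.227°.
sin δ = sin 48.80° × sin 271.227° = -0.75224, so δ = -48.785°.
cos h₀ = −tan(-68.0°) tan(-48.785°) = -2.8258 ≤ −1 ⇒ polar day, h₀ = π.
Bracket: h₀ sin ϕ sin δ + cos ϕ cos δ sin h₀ = 3.1416×-0.92718×-0.75224 + 0.37461×0.65889×0.00000 = 2.191146 + 0.000000 = 2.191146.
Q̄ = (S_0/π) × [bracket] = (2111/π) × 2.191146 = 1472.3 W/m².
Ratio Q̄_A / Q̄_B = 335.14 / 1472.3 = 0.2276.

Q̄_A / Q̄_B ≈ 0.228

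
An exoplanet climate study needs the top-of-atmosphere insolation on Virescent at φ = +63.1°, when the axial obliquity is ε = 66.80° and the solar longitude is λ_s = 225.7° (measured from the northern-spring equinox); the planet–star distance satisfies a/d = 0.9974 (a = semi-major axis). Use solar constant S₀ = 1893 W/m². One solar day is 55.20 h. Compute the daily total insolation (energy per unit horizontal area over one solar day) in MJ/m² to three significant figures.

Solar declination: sin δ = sin ε · sin λ_s = sin 66.80° × sin 225.7° = -0.65782, so δ = -41.134°.
cos H₀ = −tan(+63.1°) tan(-41.134°) = 1.7216 ≥ 1 ⇒ polar night, H₀ = 0 and Q̄ = 0.
Inverse-square distance factor (a/d)² = 0.9974² = 0.994807.
Daily total = Q̄ × 55.20 h × 3600 s/h = 0.00 MJ/m².

0.00 MJ/m²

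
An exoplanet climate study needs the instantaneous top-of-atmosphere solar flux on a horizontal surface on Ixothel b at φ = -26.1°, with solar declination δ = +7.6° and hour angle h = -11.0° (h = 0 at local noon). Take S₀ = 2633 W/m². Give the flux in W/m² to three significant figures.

cos θ_z = sin φ sin δ + cos φ cos δ cos h = -0.058185 + 0.873785 = 0.815600.
Flux = S₀ · cos θ_z = 2633 × 0.815600 = 2147 W/m².

2.15e+03 W/m²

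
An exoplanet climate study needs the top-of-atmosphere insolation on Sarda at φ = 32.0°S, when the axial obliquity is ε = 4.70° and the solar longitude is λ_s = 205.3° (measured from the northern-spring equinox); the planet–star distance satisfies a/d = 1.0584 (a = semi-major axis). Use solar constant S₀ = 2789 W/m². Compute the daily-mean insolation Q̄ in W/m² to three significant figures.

Solar declination: sin δ = sin ε · sin λ_s = sin 4.70° × sin 205.3° = -0.03502, so δ = -2.007°.
cos H₀ = −tan(-32.0°) tan(-2.007°) = -0.0219, H₀ = 1.5927 rad.
Bracket: H₀ sin φ sin δ + cos φ cos δ sin H₀ = 1.5927×-0.52992×-0.03502 + 0.84805×0.99939×0.99976 = 0.029557 + 0.847329 = 0.876886.
Inverse-square distance factor (a/d)² = 1.0584² = 1.120211.
Q̄ = (S₀/π) × 1.120211 × [bracket] = (2789/π) × 1.120211 × 0.876886 = 872.1 W/m².

Q̄ ≈ 872 W/m²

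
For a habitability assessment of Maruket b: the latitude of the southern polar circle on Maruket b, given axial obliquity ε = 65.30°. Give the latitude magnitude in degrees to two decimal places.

24.70°

The polar circle is the lowest latitude that experiences at least one full rotation of continuous darkness at the northern-summer solstice; it lies at |φ| = 90° − ε = 90° − 65.30° = 24.70°.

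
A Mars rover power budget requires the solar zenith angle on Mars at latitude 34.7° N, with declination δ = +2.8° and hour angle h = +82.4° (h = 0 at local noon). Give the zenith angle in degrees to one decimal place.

cos θ_z = sin φ sin δ + cos φ cos δ cos h = 0.027809 + 0.108604 = 0.136413.
θ_z = arccos(0.136413) = 82.2°.

θ_z = 82.2°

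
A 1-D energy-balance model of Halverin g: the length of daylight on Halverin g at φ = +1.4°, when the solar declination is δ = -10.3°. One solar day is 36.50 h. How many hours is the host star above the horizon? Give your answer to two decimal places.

cos H₀ = −tan φ · tan δ = −tan(+1.4°) × tan(-10.300°) = 0.0044, so H₀ = 1.5664 rad = 89.75°.
Daylight = 2H₀/(2π) × 36.50 h = (1.5664/π) × 36.50 = 18.20 h.

18.20 h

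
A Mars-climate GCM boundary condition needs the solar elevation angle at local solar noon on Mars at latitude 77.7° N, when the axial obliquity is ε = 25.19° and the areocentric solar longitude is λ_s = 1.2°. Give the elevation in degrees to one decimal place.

sin δ = sin 25.19° × sin 1.2° = 0.00891, so δ = +0.511°.
At local noon the hour angle is zero, so the zenith angle equals |φ − δ| = |+77.7° − (+0.511°)| = 77.189°.
Elevation = 90° − 77.189° = 12.8°.

12.8°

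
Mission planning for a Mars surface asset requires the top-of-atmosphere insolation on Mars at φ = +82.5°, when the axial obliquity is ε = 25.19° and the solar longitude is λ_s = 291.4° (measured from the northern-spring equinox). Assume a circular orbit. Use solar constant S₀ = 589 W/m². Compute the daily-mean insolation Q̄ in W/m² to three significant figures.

Q̄ ≈ 0.00 W/m²

Solar declination: sin δ = sin ε · sin λ_s = sin 25.19° × sin 291.4° = -0.39628, so δ = -23.346°.
cos H₀ = −tan(+82.5°) tan(-23.346°) = 3.2784 ≥ 1 ⇒ polar night, H₀ = 0 and Q̄ = 0.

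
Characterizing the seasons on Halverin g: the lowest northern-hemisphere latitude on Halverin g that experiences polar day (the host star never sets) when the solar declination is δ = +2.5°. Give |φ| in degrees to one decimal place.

|φ| = 87.5°

Polar day requires cos H₀ = −tan φ tan δ ≤ −1, i.e. tan φ tan δ ≥ 1.
The boundary is |tan φ| · |tan δ| = 1, so |φ| = 90° − |δ| = 90° − 2.5° = 87.5° in the northern hemisphere.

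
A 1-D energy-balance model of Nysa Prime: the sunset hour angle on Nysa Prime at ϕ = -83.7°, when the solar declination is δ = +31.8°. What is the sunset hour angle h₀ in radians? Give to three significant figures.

cos h₀ = −tan ϕ · tan δ = 5.6161 ≥ 1, so the host star never rises (polar night) and h₀ = 0.

h₀ = 0.00 rad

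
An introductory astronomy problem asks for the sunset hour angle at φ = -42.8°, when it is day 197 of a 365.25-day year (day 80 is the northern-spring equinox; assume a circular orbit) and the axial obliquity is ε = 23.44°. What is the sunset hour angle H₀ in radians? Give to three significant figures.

H₀ = 1.21 rad

Solar longitude: λ_s = 360° × (197 − 80)/365.25 = 115.318°.
sin δ = sin 23.44° × sin 115.318° = 0.35958, so δ = +21.074°.
cos H₀ = −tan φ · tan δ = −tan(-42.8°) × tan(+21.074°) = 0.3568, so H₀ = 1.2059 rad = 69.09°.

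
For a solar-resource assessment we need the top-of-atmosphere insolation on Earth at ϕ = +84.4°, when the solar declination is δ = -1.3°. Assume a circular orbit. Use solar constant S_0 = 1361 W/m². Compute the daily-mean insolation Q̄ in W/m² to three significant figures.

Q̄ ≈ 28.0 W/m²

cos h₀ = −tan(+84.4°) tan(-1.300°) = 0.2314, h₀ = 1.3372 rad.
Bracket: h₀ sin ϕ sin δ + cos ϕ cos δ sin h₀ = 1.3372×0.99523×-0.02269 + 0.09758×0.99974×0.97285 = -0.030196 + 0.094906 = 0.064710.
Q̄ = (S_0/π) × [bracket] = (1361/π) × 0.064710 = 28.03 W/m².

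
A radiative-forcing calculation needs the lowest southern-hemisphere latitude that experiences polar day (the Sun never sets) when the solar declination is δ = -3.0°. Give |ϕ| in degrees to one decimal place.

|ϕ| = 87.0°

Polar day requires cos h₀ = −tan ϕ tan δ ≤ −1, i.e. tan ϕ tan δ ≥ 1.
The boundary is |tan ϕ| · |tan δ| = 1, so |ϕ| = 90° − |δ| = 90° − 3.0° = 87.0° in the southern hemisphere.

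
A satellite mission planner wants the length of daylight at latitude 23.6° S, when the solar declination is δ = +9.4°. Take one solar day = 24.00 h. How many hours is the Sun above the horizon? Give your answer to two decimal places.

cos h₀ = −tan ϕ · tan δ = −tan(-23.6°) × tan(+9.400°) = 0.0723, so h₀ = 1.4984 rad = 85.85°.
Daylight = 2h₀/(2π) × 24.00 h = (1.4984/π) × 24.00 = 11.45 h.

11.45 h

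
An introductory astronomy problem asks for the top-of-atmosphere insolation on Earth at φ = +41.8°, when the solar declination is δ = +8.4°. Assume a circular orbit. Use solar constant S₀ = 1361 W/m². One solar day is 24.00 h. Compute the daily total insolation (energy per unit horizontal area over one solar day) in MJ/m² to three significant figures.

cos H₀ = −tan(+41.8°) tan(+8.400°) = -0.1320, H₀ = 1.7032 rad.
Bracket: H₀ sin φ sin δ + cos φ cos δ sin H₀ = 1.7032×0.66653×0.14608 + 0.74548×0.98927×0.99125 = 0.165835 + 0.731028 = 0.896863.
Q̄ = (S₀/π) × [bracket] = (1361/π) × 0.896863 = 388.54 W/m².
Daily total = Q̄ × 24.00 h × 3600 s/h = 388.54 × 24.00 × 3600 / 10⁶ = 33.57 MJ/m².

33.6 MJ/m²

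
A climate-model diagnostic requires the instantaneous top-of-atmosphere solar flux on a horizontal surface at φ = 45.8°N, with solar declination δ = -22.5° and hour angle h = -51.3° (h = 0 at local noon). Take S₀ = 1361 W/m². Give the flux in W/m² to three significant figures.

cos θ_z = sin φ sin δ + cos φ cos δ cos h = -0.274350 + 0.402717 = 0.128367.
Flux = S₀ · cos θ_z = 1361 × 0.128367 = 174.7 W/m².

175 W/m²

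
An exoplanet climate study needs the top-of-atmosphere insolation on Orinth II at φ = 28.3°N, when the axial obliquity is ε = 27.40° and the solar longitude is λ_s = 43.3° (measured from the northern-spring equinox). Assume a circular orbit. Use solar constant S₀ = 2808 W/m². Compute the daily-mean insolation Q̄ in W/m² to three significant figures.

Q̄ ≈ 969 W/m²

Solar declination: sin δ = sin ε · sin λ_s = sin 27.40° × sin 43.3° = 0.31561, so δ = +18.398°.
cos H₀ = −tan(+28.3°) tan(+18.398°) = -0.1791, H₀ = 1.7509 rad.
Bracket: H₀ sin φ sin δ + cos φ cos δ sin H₀ = 1.7509×0.47409×0.31561 + 0.88048×0.94889×0.98383 = 0.261983 + 0.821969 = 1.083952.
Q̄ = (S₀/π) × [bracket] = (2808/π) × 1.083952 = 968.9 W/m².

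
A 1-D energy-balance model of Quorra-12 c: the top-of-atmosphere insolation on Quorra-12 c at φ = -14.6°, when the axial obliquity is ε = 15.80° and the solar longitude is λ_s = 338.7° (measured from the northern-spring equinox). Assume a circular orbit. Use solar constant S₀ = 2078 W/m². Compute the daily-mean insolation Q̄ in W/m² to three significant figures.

Q̄ ≈ 663 W/m²

Solar declination: sin δ = sin ε · sin λ_s = sin 15.80° × sin 338.7° = -0.09891, so δ = -5.676°.
cos H₀ = −tan(-14.6°) tan(-5.676°) = -0.0259, H₀ = 1.5967 rad.
Bracket: H₀ sin φ sin δ + cos φ cos δ sin H₀ = 1.5967×-0.25207×-0.09891 + 0.96771×0.99510×0.99966 = 0.039809 + 0.962641 = 1.002450.
Q̄ = (S₀/π) × [bracket] = (2078/π) × 1.002450 = 663.1 W/m².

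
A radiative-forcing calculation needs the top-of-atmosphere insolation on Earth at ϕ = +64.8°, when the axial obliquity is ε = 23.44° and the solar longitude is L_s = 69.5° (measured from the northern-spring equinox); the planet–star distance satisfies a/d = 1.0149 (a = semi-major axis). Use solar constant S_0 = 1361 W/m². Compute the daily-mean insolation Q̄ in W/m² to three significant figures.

Q̄ ≈ 482 W/m²

Solar declination: sin δ = sin ε · sin L_s = sin 23.44° × sin 69.5° = 0.37260, so δ = +21.876°.
cos h₀ = −tan(+64.8°) tan(+21.876°) = -0.8532, h₀ = 2.5930 rad.
Bracket: h₀ sin ϕ sin δ + cos ϕ cos δ sin h₀ = 2.5930×0.90483×0.37260 + 0.42578×0.92799×0.52150 = 0.874203 + 0.206055 = 1.080258.
Inverse-square distance factor (a/d)² = 1.0149² = 1.030022.
Q̄ = (S_0/π) × 1.030022 × [bracket] = (1361/π) × 1.030022 × 1.080258 = 482.0 W/m².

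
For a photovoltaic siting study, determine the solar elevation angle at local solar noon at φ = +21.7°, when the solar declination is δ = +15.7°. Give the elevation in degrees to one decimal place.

84.0°

At local noon the hour angle is zero, so the zenith angle equals |φ − δ| = |+21.7° − (+15.700°)| = 6.000°.
Elevation = 90° − 6.000° = 84.0°.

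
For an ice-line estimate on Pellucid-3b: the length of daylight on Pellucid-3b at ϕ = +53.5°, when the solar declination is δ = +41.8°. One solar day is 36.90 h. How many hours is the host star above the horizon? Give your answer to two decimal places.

Sunrise equation: cos h₀ = −tan ϕ · tan δ = -1.2083 ≤ −1, so the host star never sets (polar day) and h₀ = π.
Daylight = 2h₀/(2π) × 36.90 h = (3.1416/π) × 36.90 = 36.90 h.

36.90 h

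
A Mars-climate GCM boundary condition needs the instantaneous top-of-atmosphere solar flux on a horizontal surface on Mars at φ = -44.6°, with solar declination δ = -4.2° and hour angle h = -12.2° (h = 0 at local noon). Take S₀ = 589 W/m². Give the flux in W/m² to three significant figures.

439 W/m²

cos θ_z = sin φ sin δ + cos φ cos δ cos h = 0.051424 + 0.694077 = 0.745501.
Flux = S₀ · cos θ_z = 589 × 0.745501 = 439.1 W/m².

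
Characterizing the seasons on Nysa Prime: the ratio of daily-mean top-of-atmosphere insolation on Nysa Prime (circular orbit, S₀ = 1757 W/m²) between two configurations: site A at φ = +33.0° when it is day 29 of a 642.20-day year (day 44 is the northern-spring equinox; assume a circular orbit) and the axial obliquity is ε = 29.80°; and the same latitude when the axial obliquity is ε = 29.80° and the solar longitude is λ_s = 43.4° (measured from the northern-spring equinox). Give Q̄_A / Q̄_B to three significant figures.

Q̄_A / Q̄_B ≈ 0.703

— Configuration A (φ=+33.0°):
Solar longitude: λ_s = 360° × (29 − 44)/642.20 = -8.409°, i.e. -8.409° + 360° = 351.591°.
sin δ = sin 29.80° × sin 351.591° = -0.07267, so δ = -4.168°.
cos H₀ = −tan(+33.0°) tan(-4.168°) = 0.0473, H₀ = 1.5235 rad.
Bracket: H₀ sin φ sin δ + cos φ cos δ sin H₀ = 1.5235×0.54464×-0.07267 + 0.83867×0.99736×0.99888 = -0.060299 + 0.835519 = 0.775220.
Q̄ = (S₀/π) × [bracket] = (1757/π) × 0.775220 = 433.56 W/m².
— Configuration B (φ=+33.0°):
Solar declination: sin δ = sin ε · sin λ_s = sin 29.80° × sin 43.4° = 0.34146, so δ = +19.966°.
cos H₀ = −tan(+33.0°) tan(+19.966°) = -0.2359, H₀ = 1.8090 rad.
Bracket: H₀ sin φ sin δ + cos φ cos δ sin H₀ = 1.8090×0.54464×0.34146 + 0.83867×0.93989×0.97177 = 0.336425 + 0.766005 = 1.102430.
Q̄ = (S₀/π) × [bracket] = (1757/π) × 1.102430 = 616.56 W/m².
Ratio Q̄_A / Q̄_B = 433.56 / 616.56 = 0.7032.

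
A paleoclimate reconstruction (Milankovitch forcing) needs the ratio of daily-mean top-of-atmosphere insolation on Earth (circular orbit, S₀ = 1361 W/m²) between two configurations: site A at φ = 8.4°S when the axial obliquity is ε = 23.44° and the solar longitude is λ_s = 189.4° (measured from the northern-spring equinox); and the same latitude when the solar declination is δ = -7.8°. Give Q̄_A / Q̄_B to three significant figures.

— Configuration A (φ=-8.4°):
Solar declination: sin δ = sin ε · sin λ_s = sin 23.44° × sin 189.4° = -0.06497, so δ = -3.725°.
cos H₀ = −tan(-8.4°) tan(-3.725°) = -0.0096, H₀ = 1.5804 rad.
Bracket: H₀ sin φ sin δ + cos φ cos δ sin H₀ = 1.5804×-0.14608×-0.06497 + 0.98927×0.99789×0.99995 = 0.014999 + 0.987133 = 1.002132.
Q̄ = (S₀/π) × [bracket] = (1361/π) × 1.002132 = 434.14 W/m².
— Configuration B (φ=-8.4°):
cos H₀ = −tan(-8.4°) tan(-7.800°) = -0.0202, H₀ = 1.5910 rad.
Bracket: H₀ sin φ sin δ + cos φ cos δ sin H₀ = 1.5910×-0.14608×-0.13572 + 0.98927×0.99075×0.99980 = 0.031543 + 0.979923 = 1.011466.
Q̄ = (S₀/π) × [bracket] = (1361/π) × 1.011466 = 438.19 W/m².
Ratio Q̄_A / Q̄_B = 434.14 / 438.19 = 0.9908.

Q̄_A / Q̄_B ≈ 0.991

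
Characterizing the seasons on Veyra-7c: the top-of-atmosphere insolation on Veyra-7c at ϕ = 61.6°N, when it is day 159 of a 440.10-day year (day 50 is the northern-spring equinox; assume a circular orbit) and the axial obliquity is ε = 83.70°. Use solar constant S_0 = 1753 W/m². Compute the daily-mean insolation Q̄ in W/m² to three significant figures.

Q̄ ≈ 1.53e+03 W/m²

Solar longitude: L_s = 360° × (159 − 50)/440.10 = 89.162°.
sin δ = sin 83.70° × sin 89.162° = 0.99385, so δ = +83.645°.
cos h₀ = −tan(+61.6°) tan(+83.645°) = -16.6052 ≤ −1 ⇒ polar day, h₀ = π.
Bracket: h₀ sin ϕ sin δ + cos ϕ cos δ sin h₀ = 3.1416×0.87965×0.99385 + 0.47562×0.11069×0.00000 = 2.746513 + 0.000000 = 2.746513.
Q̄ = (S_0/π) × [bracket] = (1753/π) × 2.746513 = 1533 W/m².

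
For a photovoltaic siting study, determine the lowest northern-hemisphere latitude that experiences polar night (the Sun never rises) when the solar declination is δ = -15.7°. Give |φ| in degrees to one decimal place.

Polar night requires cos H₀ = −tan φ tan δ ≥ 1, i.e. tan φ tan δ ≤ −1.
The boundary is |tan φ| · |tan δ| = 1, so |φ| = 90° − |δ| = 90° − 15.7° = 74.3° in the northern hemisphere.

|φ| = 74.3°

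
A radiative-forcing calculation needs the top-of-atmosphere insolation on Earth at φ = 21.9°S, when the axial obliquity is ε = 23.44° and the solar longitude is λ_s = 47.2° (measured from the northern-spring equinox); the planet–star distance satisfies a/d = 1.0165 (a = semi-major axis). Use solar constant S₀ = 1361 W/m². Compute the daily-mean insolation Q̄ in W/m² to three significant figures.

Q̄ ≈ 324 W/m²

Solar declination: sin δ = sin ε · sin λ_s = sin 23.44° × sin 47.2° = 0.29187, so δ = +16.970°.
cos H₀ = −tan(-21.9°) tan(+16.970°) = 0.1227, H₀ = 1.4478 rad.
Bracket: H₀ sin φ sin δ + cos φ cos δ sin H₀ = 1.4478×-0.37299×0.29187 + 0.92784×0.95646×0.99245 = -0.157614 + 0.880742 = 0.723128.
Inverse-square distance factor (a/d)² = 1.0165² = 1.033272.
Q̄ = (S₀/π) × 1.033272 × [bracket] = (1361/π) × 1.033272 × 0.723128 = 323.7 W/m².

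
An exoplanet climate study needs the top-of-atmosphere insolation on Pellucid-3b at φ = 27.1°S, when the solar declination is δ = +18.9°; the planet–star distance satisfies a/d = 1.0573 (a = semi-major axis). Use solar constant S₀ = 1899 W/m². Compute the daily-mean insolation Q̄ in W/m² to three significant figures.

cos H₀ = −tan(-27.1°) tan(+18.900°) = 0.1752, H₀ = 1.3947 rad.
Bracket: H₀ sin φ sin δ + cos φ cos δ sin H₀ = 1.3947×-0.45554×0.32392 + 0.89021×0.94609×0.98453 = -0.205800 + 0.829190 = 0.623390.
Inverse-square distance factor (a/d)² = 1.0573² = 1.117883.
Q̄ = (S₀/π) × 1.117883 × [bracket] = (1899/π) × 1.117883 × 0.623390 = 421.2 W/m².

Q̄ ≈ 421 W/m²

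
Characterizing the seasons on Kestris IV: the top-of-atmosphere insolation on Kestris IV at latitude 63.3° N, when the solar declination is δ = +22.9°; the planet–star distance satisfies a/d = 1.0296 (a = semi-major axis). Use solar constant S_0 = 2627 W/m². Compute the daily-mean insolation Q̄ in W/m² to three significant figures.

Q̄ ≈ 990 W/m²

cos h₀ = −tan(+63.3°) tan(+22.900°) = -0.8399, h₀ = 2.5679 rad.
Bracket: h₀ sin ϕ sin δ + cos ϕ cos δ sin h₀ = 2.5679×0.89337×0.38912 + 0.44932×0.92119×0.54277 = 0.892674 + 0.224657 = 1.117331.
Inverse-square distance factor (a/d)² = 1.0296² = 1.060076.
Q̄ = (S_0/π) × 1.060076 × [bracket] = (2627/π) × 1.060076 × 1.117331 = 990.4 W/m².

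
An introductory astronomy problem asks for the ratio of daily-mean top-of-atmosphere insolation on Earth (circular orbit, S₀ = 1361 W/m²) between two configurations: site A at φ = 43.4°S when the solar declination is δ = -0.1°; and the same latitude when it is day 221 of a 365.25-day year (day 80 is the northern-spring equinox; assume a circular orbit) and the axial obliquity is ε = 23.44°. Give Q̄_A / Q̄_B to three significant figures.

Q̄_A / Q̄_B ≈ 1.65

— Configuration A (φ=-43.4°):
cos H₀ = −tan(-43.4°) tan(-0.100°) = -0.0017, H₀ = 1.5724 rad.
Bracket: H₀ sin φ sin δ + cos φ cos δ sin H₀ = 1.5724×-0.68709×-0.00175 + 0.72657×1.00000×1.00000 = 0.001891 + 0.726570 = 0.728461.
Q̄ = (S₀/π) × [bracket] = (1361/π) × 0.728461 = 315.58 W/m².
— Configuration B (φ=-43.4°):
Solar longitude: λ_s = 360° × (221 − 80)/365.25 = 138.973°.
sin δ = sin 23.44° × sin 138.973° = 0.26111, so δ = +15.136°.
cos H₀ = −tan(-43.4°) tan(+15.136°) = 0.2558, H₀ = 1.3121 rad.
Bracket: H₀ sin φ sin δ + cos φ cos δ sin H₀ = 1.3121×-0.68709×0.26111 + 0.72657×0.96531×0.96673 = -0.235399 + 0.678031 = 0.442632.
Q̄ = (S₀/π) × [bracket] = (1361/π) × 0.442632 = 191.76 W/m².
Ratio Q̄_A / Q̄_B = 315.58 / 191.76 = 1.646.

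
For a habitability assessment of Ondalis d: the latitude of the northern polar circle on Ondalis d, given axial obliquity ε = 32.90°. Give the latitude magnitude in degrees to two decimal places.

The polar circle is the lowest latitude that experiences at least one full rotation of continuous daylight at the northern-summer solstice; it lies at |φ| = 90° − ε = 90° − 32.90° = 57.10°.

57.10°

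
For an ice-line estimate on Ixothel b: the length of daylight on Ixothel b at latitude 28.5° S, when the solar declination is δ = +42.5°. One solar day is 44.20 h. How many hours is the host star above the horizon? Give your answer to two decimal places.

cos H₀ = −tan φ · tan δ = −tan(-28.5°) × tan(+42.500°) = 0.4975, so H₀ = 1.0501 rad = 60.16°.
Daylight = 2H₀/(2π) × 44.20 h = (1.0501/π) × 44.20 = 14.77 h.

14.77 h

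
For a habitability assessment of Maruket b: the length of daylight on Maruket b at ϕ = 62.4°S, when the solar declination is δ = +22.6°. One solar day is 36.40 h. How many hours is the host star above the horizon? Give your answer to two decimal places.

7.53 h

cos h₀ = −tan ϕ · tan δ = −tan(-62.4°) × tan(+22.600°) = 0.7962, so h₀ = 0.6498 rad = 37.23°.
Daylight = 2h₀/(2π) × 36.40 h = (0.6498/π) × 36.40 = 7.53 h.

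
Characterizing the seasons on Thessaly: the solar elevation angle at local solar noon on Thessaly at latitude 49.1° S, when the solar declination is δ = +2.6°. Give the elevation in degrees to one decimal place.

38.3°

At local noon the hour angle is zero, so the zenith angle equals |φ − δ| = |-49.1° − (+2.600°)| = 51.700°.
Elevation = 90° − 51.700° = 38.3°.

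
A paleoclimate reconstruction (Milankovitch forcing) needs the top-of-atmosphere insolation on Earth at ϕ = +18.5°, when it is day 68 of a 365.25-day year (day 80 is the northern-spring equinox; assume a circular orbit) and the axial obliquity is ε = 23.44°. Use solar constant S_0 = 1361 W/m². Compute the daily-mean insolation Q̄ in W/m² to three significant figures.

Solar longitude: L_s = 360° × (68 − 80)/365.25 = -11.828°, i.e. -11.828° + 360° = 348.172°.
sin δ = sin 23.44° × sin 348.172° = -0.08153, so δ = -4.677°.
cos h₀ = −tan(+18.5°) tan(-4.677°) = 0.0274, h₀ = 1.5434 rad.
Bracket: h₀ sin ϕ sin δ + cos ϕ cos δ sin h₀ = 1.5434×0.31730×-0.08153 + 0.94832×0.99667×0.99963 = -0.039927 + 0.944812 = 0.904885.
Q̄ = (S_0/π) × [bracket] = (1361/π) × 0.904885 = 392.0 W/m².

Q̄ ≈ 392 W/m²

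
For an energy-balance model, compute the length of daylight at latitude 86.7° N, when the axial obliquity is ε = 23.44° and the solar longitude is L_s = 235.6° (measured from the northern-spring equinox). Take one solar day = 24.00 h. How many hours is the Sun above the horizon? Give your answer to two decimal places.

0.00 h

Solar declination: sin δ = sin ε · sin L_s = sin 23.44° × sin 235.6° = -0.32822, so δ = -19.161°.
cos h₀ = −tan ϕ · tan δ = 6.0262 ≥ 1, so the Sun never rises (polar night) and h₀ = 0.
Daylight = 2h₀/(2π) × 24.00 h = (0.0000/π) × 24.00 = 0.00 h.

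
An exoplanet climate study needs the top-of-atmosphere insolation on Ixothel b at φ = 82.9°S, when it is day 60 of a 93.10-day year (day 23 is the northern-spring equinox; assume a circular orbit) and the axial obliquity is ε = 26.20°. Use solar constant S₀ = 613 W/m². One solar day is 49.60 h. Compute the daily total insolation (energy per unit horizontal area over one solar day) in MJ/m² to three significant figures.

0.00 MJ/m²

Solar longitude: λ_s = 360° × (60 − 23)/93.10 = 143.072°.
sin δ = sin 26.20° × sin 143.072° = 0.26526, so δ = +15.383°.
cos H₀ = −tan(-82.9°) tan(+15.383°) = 2.2088 ≥ 1 ⇒ polar night, H₀ = 0 and Q̄ = 0.
Daily total = Q̄ × 49.60 h × 3600 s/h = 0.00 MJ/m².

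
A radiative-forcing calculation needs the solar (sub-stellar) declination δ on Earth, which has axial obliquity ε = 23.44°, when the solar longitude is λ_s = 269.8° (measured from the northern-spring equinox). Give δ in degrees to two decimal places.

δ = -23.44°

sin δ = sin ε · sin λ_s = sin 23.44° × sin 269.8° = -0.397786.
δ = arcsin(-0.397786) = -23.44°.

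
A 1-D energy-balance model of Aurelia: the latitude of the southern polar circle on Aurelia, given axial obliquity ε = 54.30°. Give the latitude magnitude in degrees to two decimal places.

35.70°

The polar circle is the lowest latitude that experiences at least one full rotation of continuous darkness at the northern-summer solstice; it lies at |ϕ| = 90° − ε = 90° − 54.30° = 35.70°.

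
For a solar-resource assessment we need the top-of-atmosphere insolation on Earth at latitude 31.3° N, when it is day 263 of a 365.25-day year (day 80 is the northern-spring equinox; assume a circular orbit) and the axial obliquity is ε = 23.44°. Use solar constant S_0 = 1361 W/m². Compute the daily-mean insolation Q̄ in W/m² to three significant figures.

Solar longitude: L_s = 360° × (263 − 80)/365.25 = 180.370°.
sin δ = sin 23.44° × sin 180.370° = -0.00257, so δ = -0.147°.
cos h₀ = −tan(+31.3°) tan(-0.147°) = 0.0016, h₀ = 1.5692 rad.
Bracket: h₀ sin ϕ sin δ + cos ϕ cos δ sin h₀ = 1.5692×0.51952×-0.00257 + 0.85446×1.00000×1.00000 = -0.002095 + 0.854460 = 0.852365.
Q̄ = (S_0/π) × [bracket] = (1361/π) × 0.852365 = 369.3 W/m².

Q̄ ≈ 369 W/m²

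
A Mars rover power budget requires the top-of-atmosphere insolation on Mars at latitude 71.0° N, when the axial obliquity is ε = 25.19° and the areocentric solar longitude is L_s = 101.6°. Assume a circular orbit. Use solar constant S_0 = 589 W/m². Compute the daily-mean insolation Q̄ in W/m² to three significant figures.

Q̄ ≈ 232 W/m²

sin δ = sin 25.19° × sin 101.6° = 0.41693, so δ = +24.641°.
cos h₀ = −tan(+71.0°) tan(+24.641°) = -1.3322 ≤ −1 ⇒ polar day, h₀ = π.
Bracket: h₀ sin ϕ sin δ + cos ϕ cos δ sin h₀ = 3.1416×0.94552×0.41693 + 0.32557×0.90894×0.00000 = 1.238468 + 0.000000 = 1.238468.
Q̄ = (S_0/π) × [bracket] = (589/π) × 1.238468 = 232.2 W/m².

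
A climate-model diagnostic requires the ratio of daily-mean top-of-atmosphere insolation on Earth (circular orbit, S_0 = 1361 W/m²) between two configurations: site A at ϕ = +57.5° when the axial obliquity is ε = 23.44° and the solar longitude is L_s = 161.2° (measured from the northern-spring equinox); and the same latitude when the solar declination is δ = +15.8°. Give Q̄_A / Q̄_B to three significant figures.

Q̄_A / Q̄_B ≈ 0.768

— Configuration A (ϕ=+57.5°):
Solar declination: sin δ = sin ε · sin L_s = sin 23.44° × sin 161.2° = 0.12819, so δ = +7.365°.
cos h₀ = −tan(+57.5°) tan(+7.365°) = -0.2029, h₀ = 1.7751 rad.
Bracket: h₀ sin ϕ sin δ + cos ϕ cos δ sin h₀ = 1.7751×0.84339×0.12819 + 0.53730×0.99175×0.97920 = 0.191913 + 0.521784 = 0.713697.
Q̄ = (S_0/π) × [bracket] = (1361/π) × 0.713697 = 309.19 W/m².
— Configuration B (ϕ=+57.5°):
cos h₀ = −tan(+57.5°) tan(+15.800°) = -0.4442, h₀ = 2.0311 rad.
Bracket: h₀ sin ϕ sin δ + cos ϕ cos δ sin h₀ = 2.0311×0.84339×0.27228 + 0.53730×0.96222×0.89594 = 0.466418 + 0.463202 = 0.929620.
Q̄ = (S_0/π) × [bracket] = (1361/π) × 0.929620 = 402.73 W/m².
Ratio Q̄_A / Q̄_B = 309.19 / 402.73 = 0.7677.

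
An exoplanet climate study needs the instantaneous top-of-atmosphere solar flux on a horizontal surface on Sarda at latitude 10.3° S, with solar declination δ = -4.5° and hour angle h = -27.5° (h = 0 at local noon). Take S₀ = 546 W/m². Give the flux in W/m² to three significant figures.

cos θ_z = sin φ sin δ + cos φ cos δ cos h = 0.014029 + 0.870026 = 0.884055.
Flux = S₀ · cos θ_z = 546 × 0.884055 = 482.7 W/m².

483 W/m²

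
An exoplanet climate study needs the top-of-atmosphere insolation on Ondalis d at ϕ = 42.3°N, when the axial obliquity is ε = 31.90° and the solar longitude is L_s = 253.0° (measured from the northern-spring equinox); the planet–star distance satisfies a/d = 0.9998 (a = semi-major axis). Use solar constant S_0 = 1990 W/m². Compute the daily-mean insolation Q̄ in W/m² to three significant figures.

Q̄ ≈ 125 W/m²

Solar declination: sin δ = sin ε · sin L_s = sin 31.90° × sin 253.0° = -0.50535, so δ = -30.354°.
cos h₀ = −tan(+42.3°) tan(-30.354°) = 0.5329, h₀ = 1.0088 rad.
Bracket: h₀ sin ϕ sin δ + cos ϕ cos δ sin h₀ = 1.0088×0.67301×-0.50535 + 0.73963×0.86292×0.84619 = -0.343099 + 0.540074 = 0.196975.
Inverse-square distance factor (a/d)² = 0.9998² = 0.999600.
Q̄ = (S_0/π) × 0.999600 × [bracket] = (1990/π) × 0.999600 × 0.196975 = 124.7 W/m².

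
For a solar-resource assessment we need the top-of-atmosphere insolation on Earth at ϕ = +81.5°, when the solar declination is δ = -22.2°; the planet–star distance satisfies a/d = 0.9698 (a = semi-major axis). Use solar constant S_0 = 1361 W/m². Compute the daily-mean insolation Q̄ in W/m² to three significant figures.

cos h₀ = −tan(+81.5°) tan(-22.200°) = 2.7306 ≥ 1 ⇒ polar night, h₀ = 0 and Q̄ = 0.
Inverse-square distance factor (a/d)² = 0.9698² = 0.940512.

Q̄ ≈ 0.00 W/m²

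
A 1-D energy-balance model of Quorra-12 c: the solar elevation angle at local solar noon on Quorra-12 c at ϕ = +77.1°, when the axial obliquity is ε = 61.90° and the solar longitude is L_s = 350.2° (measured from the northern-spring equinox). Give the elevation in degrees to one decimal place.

Solar declination: sin δ = sin ε · sin L_s = sin 61.90° × sin 350.2° = -0.15015, so δ = -8.635°.
At local noon the hour angle is zero, so the zenith angle equals |ϕ − δ| = |+77.1° − (-8.635°)| = 85.735°.
Elevation = 90° − 85.735° = 4.3°.

4.3°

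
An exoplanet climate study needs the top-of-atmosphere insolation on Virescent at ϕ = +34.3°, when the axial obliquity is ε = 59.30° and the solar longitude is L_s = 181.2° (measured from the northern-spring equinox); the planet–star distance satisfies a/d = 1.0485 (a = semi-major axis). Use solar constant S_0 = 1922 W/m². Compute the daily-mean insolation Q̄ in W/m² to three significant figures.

Solar declination: sin δ = sin ε · sin L_s = sin 59.30° × sin 181.2° = -0.01801, so δ = -1.032°.
cos h₀ = −tan(+34.3°) tan(-1.032°) = 0.0123, h₀ = 1.5585 rad.
Bracket: h₀ sin ϕ sin δ + cos ϕ cos δ sin h₀ = 1.5585×0.56353×-0.01801 + 0.82610×0.99984×0.99992 = -0.015817 + 0.825902 = 0.810085.
Inverse-square distance factor (a/d)² = 1.0485² = 1.099352.
Q̄ = (S_0/π) × 1.099352 × [bracket] = (1922/π) × 1.099352 × 0.810085 = 544.8 W/m².

Q̄ ≈ 545 W/m²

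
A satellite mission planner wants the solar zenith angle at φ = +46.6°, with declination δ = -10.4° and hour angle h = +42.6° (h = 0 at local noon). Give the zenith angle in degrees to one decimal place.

θ_z = 68.5°

cos θ_z = sin φ sin δ + cos φ cos δ cos h = -0.131161 + 0.497454 = 0.366293.
θ_z = arccos(0.366293) = 68.5°.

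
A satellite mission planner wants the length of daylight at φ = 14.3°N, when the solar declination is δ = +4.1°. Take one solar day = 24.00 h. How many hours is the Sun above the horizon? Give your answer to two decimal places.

12.14 h

cos H₀ = −tan φ · tan δ = −tan(+14.3°) × tan(+4.100°) = -0.0183, so H₀ = 1.5891 rad = 91.05°.
Daylight = 2H₀/(2π) × 24.00 h = (1.5891/π) × 24.00 = 12.14 h.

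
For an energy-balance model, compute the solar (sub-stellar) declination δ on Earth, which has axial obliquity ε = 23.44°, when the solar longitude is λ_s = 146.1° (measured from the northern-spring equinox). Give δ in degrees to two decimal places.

δ = +12.82°

sin δ = sin ε · sin λ_s = sin 23.44° × sin 146.1° = 0.221865.
δ = arcsin(0.221865) = +12.82°.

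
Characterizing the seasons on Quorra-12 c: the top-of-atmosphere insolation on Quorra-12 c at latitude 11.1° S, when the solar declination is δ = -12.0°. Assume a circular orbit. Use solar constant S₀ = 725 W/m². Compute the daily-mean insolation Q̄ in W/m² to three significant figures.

Q̄ ≈ 236 W/m²

cos H₀ = −tan(-11.1°) tan(-12.000°) = -0.0417, H₀ = 1.6125 rad.
Bracket: H₀ sin φ sin δ + cos φ cos δ sin H₀ = 1.6125×-0.19252×-0.20791 + 0.98129×0.97815×0.99913 = 0.064543 + 0.959014 = 1.023557.
Q̄ = (S₀/π) × [bracket] = (725/π) × 1.023557 = 236.2 W/m².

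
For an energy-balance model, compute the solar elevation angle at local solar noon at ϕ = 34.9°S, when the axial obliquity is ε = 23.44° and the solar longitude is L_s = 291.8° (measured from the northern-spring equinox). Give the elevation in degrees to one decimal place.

Solar declination: sin δ = sin ε · sin L_s = sin 23.44° × sin 291.8° = -0.36934, so δ = -21.675°.
At local noon the hour angle is zero, so the zenith angle equals |ϕ − δ| = |-34.9° − (-21.675°)| = 13.225°.
Elevation = 90° − 13.225° = 76.8°.

76.8°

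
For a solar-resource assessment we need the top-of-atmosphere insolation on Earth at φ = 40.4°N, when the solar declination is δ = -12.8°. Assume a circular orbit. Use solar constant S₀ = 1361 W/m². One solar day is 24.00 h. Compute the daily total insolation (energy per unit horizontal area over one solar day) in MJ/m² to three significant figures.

19.9 MJ/m²

cos H₀ = −tan(+40.4°) tan(-12.800°) = 0.1934, H₀ = 1.3762 rad.
Bracket: H₀ sin φ sin δ + cos φ cos δ sin H₀ = 1.3762×0.64812×-0.22155 + 0.76154×0.97515×0.98113 = -0.197610 + 0.728603 = 0.530993.
Q̄ = (S₀/π) × [bracket] = (1361/π) × 0.530993 = 230.04 W/m².
Daily total = Q̄ × 24.00 h × 3600 s/h = 230.04 × 24.00 × 3600 / 10⁶ = 19.88 MJ/m².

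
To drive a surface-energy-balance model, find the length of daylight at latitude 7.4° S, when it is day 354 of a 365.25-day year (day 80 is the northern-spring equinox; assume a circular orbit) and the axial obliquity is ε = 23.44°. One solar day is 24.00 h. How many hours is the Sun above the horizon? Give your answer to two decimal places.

Solar longitude: L_s = 360° × (354 − 80)/365.25 = 270.062°.
sin δ = sin 23.44° × sin 270.062° = -0.39779, so δ = -23.440°.
cos h₀ = −tan ϕ · tan δ = −tan(-7.4°) × tan(-23.440°) = -0.0563, so h₀ = 1.6271 rad = 93.23°.
Daylight = 2h₀/(2π) × 24.00 h = (1.6271/π) × 24.00 = 12.43 h.

12.43 h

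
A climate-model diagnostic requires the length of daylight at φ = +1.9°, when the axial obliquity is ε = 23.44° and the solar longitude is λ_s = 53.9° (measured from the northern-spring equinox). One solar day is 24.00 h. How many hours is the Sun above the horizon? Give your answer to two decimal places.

12.09 h

Solar declination: sin δ = sin ε · sin λ_s = sin 23.44° × sin 53.9° = 0.32141, so δ = +18.748°.
cos H₀ = −tan φ · tan δ = −tan(+1.9°) × tan(+18.748°) = -0.0113, so H₀ = 1.5821 rad = 90.65°.
Daylight = 2H₀/(2π) × 24.00 h = (1.5821/π) × 24.00 = 12.09 h.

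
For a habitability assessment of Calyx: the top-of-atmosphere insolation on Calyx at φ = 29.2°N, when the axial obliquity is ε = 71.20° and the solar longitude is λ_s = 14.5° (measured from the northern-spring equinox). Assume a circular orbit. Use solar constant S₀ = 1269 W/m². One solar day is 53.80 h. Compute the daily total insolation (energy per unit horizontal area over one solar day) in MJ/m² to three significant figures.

Solar declination: sin δ = sin ε · sin λ_s = sin 71.20° × sin 14.5° = 0.23702, so δ = +13.711°.
cos H₀ = −tan(+29.2°) tan(+13.711°) = -0.1364, H₀ = 1.7076 rad.
Bracket: H₀ sin φ sin δ + cos φ cos δ sin H₀ = 1.7076×0.48786×0.23702 + 0.87292×0.97150×0.99066 = 0.197454 + 0.840121 = 1.037575.
Q̄ = (S₀/π) × [bracket] = (1269/π) × 1.037575 = 419.11 W/m².
Daily total = Q̄ × 53.80 h × 3600 s/h = 419.11 × 53.80 × 3600 / 10⁶ = 81.17 MJ/m².

81.2 MJ/m²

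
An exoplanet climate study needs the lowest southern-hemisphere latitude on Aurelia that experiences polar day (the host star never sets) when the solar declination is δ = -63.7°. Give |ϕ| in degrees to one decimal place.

Polar day requires cos h₀ = −tan ϕ tan δ ≤ −1, i.e. tan ϕ tan δ ≥ 1.
The boundary is |tan ϕ| · |tan δ| = 1, so |ϕ| = 90° − |δ| = 90° − 63.7° = 26.3° in the southern hemisphere.

|ϕ| = 26.3°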